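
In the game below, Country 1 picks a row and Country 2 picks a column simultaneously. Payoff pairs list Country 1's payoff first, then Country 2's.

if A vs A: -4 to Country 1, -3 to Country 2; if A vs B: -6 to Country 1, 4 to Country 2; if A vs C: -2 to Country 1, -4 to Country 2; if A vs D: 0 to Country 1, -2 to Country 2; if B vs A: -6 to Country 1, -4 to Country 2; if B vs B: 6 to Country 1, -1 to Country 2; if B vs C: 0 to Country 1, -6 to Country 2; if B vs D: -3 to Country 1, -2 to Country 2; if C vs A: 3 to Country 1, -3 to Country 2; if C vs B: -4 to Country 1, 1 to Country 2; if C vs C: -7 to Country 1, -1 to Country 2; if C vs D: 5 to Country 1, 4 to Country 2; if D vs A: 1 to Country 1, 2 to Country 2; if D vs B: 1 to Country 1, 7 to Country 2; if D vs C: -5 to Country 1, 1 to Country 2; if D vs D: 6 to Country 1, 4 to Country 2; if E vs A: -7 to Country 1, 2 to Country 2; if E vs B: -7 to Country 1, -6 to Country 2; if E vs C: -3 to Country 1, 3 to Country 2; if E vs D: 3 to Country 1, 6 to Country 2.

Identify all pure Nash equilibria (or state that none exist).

(B, B)

A profile is a Nash equilibrium when each player is best-responding to the other.
Country 1's best responses — vs A: C (payoff 3); vs B: B (payoff 6); vs C: B (payoff 0); vs D: D (payoff 6).
Country 2's best responses — vs A: B (payoff 4); vs B: B (payoff -1); vs C: D (payoff 4); vs D: B (payoff 7); vs E: D (payoff 6).
The only mutual best response is (B, B); neither player gains by switching there.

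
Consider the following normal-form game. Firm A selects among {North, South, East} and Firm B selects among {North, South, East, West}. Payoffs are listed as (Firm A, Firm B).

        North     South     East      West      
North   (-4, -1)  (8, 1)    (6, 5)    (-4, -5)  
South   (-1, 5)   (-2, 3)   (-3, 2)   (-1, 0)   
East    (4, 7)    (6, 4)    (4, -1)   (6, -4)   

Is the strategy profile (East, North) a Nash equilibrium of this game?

Yes

Holding Firm B at North: Firm A gets 4 from East, versus -4 from North, -1 from South. No profitable deviation for Firm A.
Holding Firm A at East: Firm B gets 7 from North, versus 4 from South, -1 from East, -4 from West. No profitable deviation for Firm B either.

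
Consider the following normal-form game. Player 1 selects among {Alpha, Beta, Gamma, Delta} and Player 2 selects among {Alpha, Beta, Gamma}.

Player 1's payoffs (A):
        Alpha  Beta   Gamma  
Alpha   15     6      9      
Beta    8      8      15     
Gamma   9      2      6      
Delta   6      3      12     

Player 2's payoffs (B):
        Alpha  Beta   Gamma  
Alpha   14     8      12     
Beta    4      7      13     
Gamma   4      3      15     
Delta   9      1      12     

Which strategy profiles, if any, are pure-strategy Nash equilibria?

Check mutual best responses: a cell is a NE iff neither player can gain by unilaterally deviating.
Player 1's best responses — vs Alpha: Alpha (payoff 15); vs Beta: Beta (payoff 8); vs Gamma: Beta (payoff 15).
Player 2's best responses — vs Alpha: Alpha (payoff 14); vs Beta: Gamma (payoff 13); vs Gamma: Gamma (payoff 15); vs Delta: Gamma (payoff 12).
Mutual best responses occur at (Alpha, Alpha) and (Beta, Gamma); at each, neither player gains by switching.

(Alpha, Alpha) and (Beta, Gamma)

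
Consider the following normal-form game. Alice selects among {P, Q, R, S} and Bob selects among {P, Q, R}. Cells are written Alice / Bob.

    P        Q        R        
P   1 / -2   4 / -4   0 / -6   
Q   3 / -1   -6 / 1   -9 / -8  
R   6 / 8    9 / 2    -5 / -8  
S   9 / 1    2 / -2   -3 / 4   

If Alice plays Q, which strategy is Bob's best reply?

With Alice fixed at Q, Bob's payoffs are: P → -1, Q → 1, R → -8.
The maximum is 1, achieved by Q.

Q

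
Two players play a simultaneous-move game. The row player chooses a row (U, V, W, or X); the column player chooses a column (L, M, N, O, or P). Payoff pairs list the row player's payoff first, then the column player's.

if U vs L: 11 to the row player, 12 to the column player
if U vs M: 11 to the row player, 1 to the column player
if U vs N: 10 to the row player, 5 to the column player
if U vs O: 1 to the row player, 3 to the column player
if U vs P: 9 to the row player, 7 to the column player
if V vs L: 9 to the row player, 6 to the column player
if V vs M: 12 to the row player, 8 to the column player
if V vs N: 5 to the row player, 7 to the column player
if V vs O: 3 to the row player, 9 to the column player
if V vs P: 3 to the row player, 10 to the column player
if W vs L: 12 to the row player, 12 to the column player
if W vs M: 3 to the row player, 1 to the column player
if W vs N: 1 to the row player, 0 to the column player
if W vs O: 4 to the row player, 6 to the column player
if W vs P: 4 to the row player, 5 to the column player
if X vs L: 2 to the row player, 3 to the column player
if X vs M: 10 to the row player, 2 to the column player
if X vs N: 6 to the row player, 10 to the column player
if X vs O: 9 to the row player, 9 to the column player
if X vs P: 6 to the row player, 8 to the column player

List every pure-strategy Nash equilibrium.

(W, L)

A profile is a Nash equilibrium when each player is best-responding to the other.
The row player's best responses — vs L: W (payoff 12); vs M: V (payoff 12); vs N: U (payoff 10); vs O: X (payoff 9); vs P: U (payoff 9).
The column player's best responses — vs U: L (payoff 12); vs V: P (payoff 10); vs W: L (payoff 12); vs X: N (payoff 10).
The only mutual best response is (W, L); neither player gains by switching there.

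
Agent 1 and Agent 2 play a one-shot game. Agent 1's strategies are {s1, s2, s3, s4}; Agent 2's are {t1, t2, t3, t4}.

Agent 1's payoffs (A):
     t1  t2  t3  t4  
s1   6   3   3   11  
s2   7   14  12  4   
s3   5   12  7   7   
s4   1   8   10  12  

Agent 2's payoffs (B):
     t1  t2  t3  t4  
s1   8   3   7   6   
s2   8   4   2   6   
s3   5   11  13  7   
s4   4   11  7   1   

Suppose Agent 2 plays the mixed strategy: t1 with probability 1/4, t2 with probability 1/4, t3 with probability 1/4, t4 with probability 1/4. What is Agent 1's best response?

s2

Agent 1's best reply maximizes expected payoff against the mix.
s1: (1/4)·6 + (1/4)·3 + (1/4)·3 + (1/4)·11 = 23/4
s2: (1/4)·7 + (1/4)·14 + (1/4)·12 + (1/4)·4 = 37/4
s3: (1/4)·5 + (1/4)·12 + (1/4)·7 + (1/4)·7 = 31/4
s4: (1/4)·1 + (1/4)·8 + (1/4)·10 + (1/4)·12 = 31/4
Highest expected payoff is 37/4, from s2.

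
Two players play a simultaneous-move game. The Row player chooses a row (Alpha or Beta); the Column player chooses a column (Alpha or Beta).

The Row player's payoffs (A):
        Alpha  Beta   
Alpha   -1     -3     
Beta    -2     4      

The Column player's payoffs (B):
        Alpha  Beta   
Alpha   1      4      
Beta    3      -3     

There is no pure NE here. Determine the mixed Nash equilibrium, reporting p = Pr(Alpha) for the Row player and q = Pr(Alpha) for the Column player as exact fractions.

Each player's mixing probability is pinned down by making the *other* player indifferent.
The Column player indifferent between Alpha and Beta: p·1 + (1−p)·3 = p·4 + (1−p)·(-3) ⟹ 3 + (-2)p = (-3) + 7p ⟹ p = 2/3.
The Row player indifferent between Alpha and Beta: q·(-1) + (1−q)·(-3) = q·(-2) + (1−q)·4 ⟹ (-3) + 2q = 4 + (-6)q ⟹ q = 7/8.

p = 2/3, q = 7/8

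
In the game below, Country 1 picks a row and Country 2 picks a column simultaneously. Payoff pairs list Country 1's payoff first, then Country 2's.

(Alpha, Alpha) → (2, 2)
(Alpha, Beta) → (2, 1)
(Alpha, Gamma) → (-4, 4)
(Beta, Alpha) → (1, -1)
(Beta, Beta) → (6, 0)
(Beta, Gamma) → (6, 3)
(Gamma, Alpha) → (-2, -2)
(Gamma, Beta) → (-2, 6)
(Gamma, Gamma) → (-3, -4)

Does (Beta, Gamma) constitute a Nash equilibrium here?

Holding Country 2 at Gamma: Country 1 gets 6 from Beta, versus -4 from Alpha, -3 from Gamma. No profitable deviation for Country 1.
Holding Country 1 at Beta: Country 2 gets 3 from Gamma, versus -1 from Alpha, 0 from Beta. No profitable deviation for Country 2 either.

Yes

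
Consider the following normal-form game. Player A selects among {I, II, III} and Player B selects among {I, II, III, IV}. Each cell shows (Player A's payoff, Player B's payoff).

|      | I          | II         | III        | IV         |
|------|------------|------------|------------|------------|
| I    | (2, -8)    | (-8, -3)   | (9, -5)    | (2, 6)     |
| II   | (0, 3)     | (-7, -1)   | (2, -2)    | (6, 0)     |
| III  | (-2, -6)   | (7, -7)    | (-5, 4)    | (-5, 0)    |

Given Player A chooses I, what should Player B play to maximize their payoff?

With Player A fixed at I, Player B's payoffs are: I → -8, II → -3, III → -5, IV → 6.
The maximum is 6, achieved by IV.

IV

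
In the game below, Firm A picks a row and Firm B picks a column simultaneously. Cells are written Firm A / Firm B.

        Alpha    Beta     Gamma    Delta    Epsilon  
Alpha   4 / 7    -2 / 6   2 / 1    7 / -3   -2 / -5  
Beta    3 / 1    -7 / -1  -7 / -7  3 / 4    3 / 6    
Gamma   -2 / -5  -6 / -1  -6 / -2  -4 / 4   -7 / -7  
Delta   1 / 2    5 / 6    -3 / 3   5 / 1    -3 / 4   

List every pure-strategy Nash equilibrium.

Check mutual best responses: a cell is a NE iff neither player can gain by unilaterally deviating.
Firm A's best responses — vs Alpha: Alpha (payoff 4); vs Beta: Delta (payoff 5); vs Gamma: Alpha (payoff 2); vs Delta: Alpha (payoff 7); vs Epsilon: Beta (payoff 3).
Firm B's best responses — vs Alpha: Alpha (payoff 7); vs Beta: Epsilon (payoff 6); vs Gamma: Delta (payoff 4); vs Delta: Beta (payoff 6).
Mutual best responses occur at (Alpha, Alpha), (Beta, Epsilon), and (Delta, Beta); at each, neither player gains by switching.

(Alpha, Alpha), (Beta, Epsilon), and (Delta, Beta)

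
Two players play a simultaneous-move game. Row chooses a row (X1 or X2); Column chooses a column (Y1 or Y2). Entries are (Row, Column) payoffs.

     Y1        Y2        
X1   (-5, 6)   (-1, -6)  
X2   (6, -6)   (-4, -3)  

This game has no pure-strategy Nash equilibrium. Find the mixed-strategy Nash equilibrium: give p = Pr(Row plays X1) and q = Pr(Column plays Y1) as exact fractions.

Each player's mixing probability is pinned down by making the *other* player indifferent.
Column indifferent between Y1 and Y2: p·6 + (1−p)·(-6) = p·(-6) + (1−p)·(-3) ⟹ (-6) + 12p = (-3) + (-3)p ⟹ p = 1/5.
Row indifferent between X1 and X2: q·(-5) + (1−q)·(-1) = q·6 + (1−q)·(-4) ⟹ (-1) + (-4)q = (-4) + 10q ⟹ q = 3/14.

p = 1/5, q = 3/14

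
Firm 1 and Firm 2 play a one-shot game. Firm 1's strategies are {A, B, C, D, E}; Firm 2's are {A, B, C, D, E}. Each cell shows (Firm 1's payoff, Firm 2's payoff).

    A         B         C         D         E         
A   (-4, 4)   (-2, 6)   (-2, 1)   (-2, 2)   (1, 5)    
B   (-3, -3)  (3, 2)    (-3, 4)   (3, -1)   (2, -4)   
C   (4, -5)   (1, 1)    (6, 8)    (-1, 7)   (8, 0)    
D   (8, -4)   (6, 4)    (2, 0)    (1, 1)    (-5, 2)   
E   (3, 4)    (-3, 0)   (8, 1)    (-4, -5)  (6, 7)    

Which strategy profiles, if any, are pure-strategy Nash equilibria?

Find each player's best response to every opponent strategy; NE are the intersections.
Firm 1's best responses — vs A: D (payoff 8); vs B: D (payoff 6); vs C: E (payoff 8); vs D: B (payoff 3); vs E: C (payoff 8).
Firm 2's best responses — vs A: B (payoff 6); vs B: C (payoff 4); vs C: C (payoff 8); vs D: B (payoff 4); vs E: E (payoff 7).
The only mutual best response is (D, B); neither player gains by switching there.

(D, B)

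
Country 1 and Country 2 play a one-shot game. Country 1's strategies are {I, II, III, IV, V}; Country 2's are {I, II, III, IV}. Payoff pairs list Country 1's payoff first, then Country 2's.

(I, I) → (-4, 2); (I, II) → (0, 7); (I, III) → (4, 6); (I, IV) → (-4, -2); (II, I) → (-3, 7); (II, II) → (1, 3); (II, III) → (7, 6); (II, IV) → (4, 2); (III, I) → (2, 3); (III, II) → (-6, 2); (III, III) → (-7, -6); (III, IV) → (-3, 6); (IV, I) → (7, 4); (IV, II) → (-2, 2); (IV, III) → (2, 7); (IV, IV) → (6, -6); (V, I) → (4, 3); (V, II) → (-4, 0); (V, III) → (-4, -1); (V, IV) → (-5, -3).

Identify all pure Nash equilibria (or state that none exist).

There is no pure-strategy Nash equilibrium

Check mutual best responses: a cell is a NE iff neither player can gain by unilaterally deviating.
Country 1's best responses — vs I: IV (payoff 7); vs II: II (payoff 1); vs III: II (payoff 7); vs IV: IV (payoff 6).
Country 2's best responses — vs I: II (payoff 7); vs II: I (payoff 7); vs III: IV (payoff 6); vs IV: III (payoff 7); vs V: I (payoff 3).
No cell has both players best-responding. For instance, Country 1's best reply to I is IV, but against IV Country 2 prefers III over I.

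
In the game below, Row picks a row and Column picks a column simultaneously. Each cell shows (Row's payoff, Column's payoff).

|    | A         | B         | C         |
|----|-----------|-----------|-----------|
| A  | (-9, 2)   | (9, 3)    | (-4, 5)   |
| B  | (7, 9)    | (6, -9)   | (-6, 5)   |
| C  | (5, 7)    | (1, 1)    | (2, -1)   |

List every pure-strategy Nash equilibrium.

A profile is a Nash equilibrium when each player is best-responding to the other.
Row's best responses — vs A: B (payoff 7); vs B: A (payoff 9); vs C: C (payoff 2).
Column's best responses — vs A: C (payoff 5); vs B: A (payoff 9); vs C: A (payoff 7).
The only mutual best response is (B, A); neither player gains by switching there.

(B, A)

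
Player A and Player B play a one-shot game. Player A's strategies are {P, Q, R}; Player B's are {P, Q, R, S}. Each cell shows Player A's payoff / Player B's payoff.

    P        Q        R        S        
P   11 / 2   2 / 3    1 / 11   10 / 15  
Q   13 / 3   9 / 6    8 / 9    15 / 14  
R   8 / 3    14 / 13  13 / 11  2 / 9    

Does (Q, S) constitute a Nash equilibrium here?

Yes

Holding Player B at S: Player A gets 15 from Q, versus 10 from P, 2 from R. No profitable deviation for Player A.
Holding Player A at Q: Player B gets 14 from S, versus 3 from P, 6 from Q, 9 from R. No profitable deviation for Player B either.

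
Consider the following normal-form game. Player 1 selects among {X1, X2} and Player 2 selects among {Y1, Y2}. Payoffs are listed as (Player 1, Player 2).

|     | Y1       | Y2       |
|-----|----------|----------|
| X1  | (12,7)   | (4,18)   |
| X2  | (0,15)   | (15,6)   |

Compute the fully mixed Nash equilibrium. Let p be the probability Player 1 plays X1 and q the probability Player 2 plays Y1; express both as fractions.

p = 9/20, q = 11/23

Each player's mixing probability is pinned down by making the *other* player indifferent.
Player 2 indifferent between Y1 and Y2: p·7 + (1−p)·15 = p·18 + (1−p)·6 ⟹ 15 + (-8)p = 6 + 12p ⟹ p = 9/20.
Player 1 indifferent between X1 and X2: q·12 + (1−q)·4 = q·0 + (1−q)·15 ⟹ 4 + 8q = 15 + (-15)q ⟹ q = 11/23.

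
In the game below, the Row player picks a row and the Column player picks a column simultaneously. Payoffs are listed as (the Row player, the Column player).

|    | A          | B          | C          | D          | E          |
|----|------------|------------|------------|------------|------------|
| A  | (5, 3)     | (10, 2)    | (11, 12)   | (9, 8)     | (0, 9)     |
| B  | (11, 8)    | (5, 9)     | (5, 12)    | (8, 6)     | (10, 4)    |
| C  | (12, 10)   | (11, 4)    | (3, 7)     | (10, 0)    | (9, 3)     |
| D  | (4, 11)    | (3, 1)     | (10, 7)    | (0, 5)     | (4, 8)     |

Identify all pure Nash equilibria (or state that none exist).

Find each player's best response to every opponent strategy; NE are the intersections.
The Row player's best responses — vs A: C (payoff 12); vs B: C (payoff 11); vs C: A (payoff 11); vs D: C (payoff 10); vs E: B (payoff 10).
The Column player's best responses — vs A: C (payoff 12); vs B: C (payoff 12); vs C: A (payoff 10); vs D: A (payoff 11).
Mutual best responses occur at (A, C) and (C, A); at each, neither player gains by switching.

(A, C) and (C, A)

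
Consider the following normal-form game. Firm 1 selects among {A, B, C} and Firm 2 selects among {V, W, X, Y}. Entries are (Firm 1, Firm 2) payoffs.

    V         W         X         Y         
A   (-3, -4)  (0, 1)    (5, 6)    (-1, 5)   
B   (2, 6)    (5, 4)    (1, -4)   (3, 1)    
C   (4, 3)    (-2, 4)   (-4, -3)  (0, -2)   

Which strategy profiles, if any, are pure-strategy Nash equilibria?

(A, X)

Check mutual best responses: a cell is a NE iff neither player can gain by unilaterally deviating.
Firm 1's best responses — vs V: C (payoff 4); vs W: B (payoff 5); vs X: A (payoff 5); vs Y: B (payoff 3).
Firm 2's best responses — vs A: X (payoff 6); vs B: V (payoff 6); vs C: W (payoff 4).
The only mutual best response is (A, X); neither player gains by switching there.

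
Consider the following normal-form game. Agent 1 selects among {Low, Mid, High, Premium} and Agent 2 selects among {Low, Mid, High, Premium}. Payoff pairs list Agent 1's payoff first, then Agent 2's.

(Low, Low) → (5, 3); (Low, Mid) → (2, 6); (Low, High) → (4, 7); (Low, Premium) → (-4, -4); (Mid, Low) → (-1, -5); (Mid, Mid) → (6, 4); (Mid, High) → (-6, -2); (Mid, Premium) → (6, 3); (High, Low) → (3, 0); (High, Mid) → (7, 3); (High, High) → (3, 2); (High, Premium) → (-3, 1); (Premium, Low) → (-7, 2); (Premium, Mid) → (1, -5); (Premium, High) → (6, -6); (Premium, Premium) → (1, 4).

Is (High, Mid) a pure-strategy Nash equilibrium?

Yes

Holding Agent 2 at Mid: Agent 1 gets 7 from High, versus 2 from Low, 6 from Mid, 1 from Premium. No profitable deviation for Agent 1.
Holding Agent 1 at High: Agent 2 gets 3 from Mid, versus 0 from Low, 2 from High, 1 from Premium. No profitable deviation for Agent 2 either.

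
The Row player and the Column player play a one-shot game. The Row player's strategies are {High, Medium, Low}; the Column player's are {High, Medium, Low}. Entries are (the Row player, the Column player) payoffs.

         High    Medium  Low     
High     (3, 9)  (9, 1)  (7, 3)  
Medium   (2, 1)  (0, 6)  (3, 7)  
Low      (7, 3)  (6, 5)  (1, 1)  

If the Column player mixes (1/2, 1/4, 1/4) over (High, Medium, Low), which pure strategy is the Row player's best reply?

Compute the Row player's expected payoff from each pure strategy against the given mix.
High: (1/2)·3 + (1/4)·9 + (1/4)·7 = 11/2
Medium: (1/2)·2 + (1/4)·0 + (1/4)·3 = 7/4
Low: (1/2)·7 + (1/4)·6 + (1/4)·1 = 21/4
Highest expected payoff is 11/2, from High.

High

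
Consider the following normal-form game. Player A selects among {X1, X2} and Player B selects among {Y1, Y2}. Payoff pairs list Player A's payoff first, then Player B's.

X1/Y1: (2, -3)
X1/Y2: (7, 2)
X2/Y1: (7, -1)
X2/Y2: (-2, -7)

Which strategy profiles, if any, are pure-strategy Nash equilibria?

Check mutual best responses: a cell is a NE iff neither player can gain by unilaterally deviating.
Player A's best responses — vs Y1: X2 (payoff 7); vs Y2: X1 (payoff 7).
Player B's best responses — vs X1: Y2 (payoff 2); vs X2: Y1 (payoff -1).
Mutual best responses occur at (X1, Y2) and (X2, Y1); at each, neither player gains by switching.

(X1, Y2) and (X2, Y1)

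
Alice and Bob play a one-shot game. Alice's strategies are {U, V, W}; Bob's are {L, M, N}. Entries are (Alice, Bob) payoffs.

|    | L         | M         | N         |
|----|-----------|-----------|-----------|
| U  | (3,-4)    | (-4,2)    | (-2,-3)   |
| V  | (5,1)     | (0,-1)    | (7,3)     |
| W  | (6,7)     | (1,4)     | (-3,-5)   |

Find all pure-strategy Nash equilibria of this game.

(V, N) and (W, L)

Check mutual best responses: a cell is a NE iff neither player can gain by unilaterally deviating.
Alice's best responses — vs L: W (payoff 6); vs M: W (payoff 1); vs N: V (payoff 7).
Bob's best responses — vs U: M (payoff 2); vs V: N (payoff 3); vs W: L (payoff 7).
Mutual best responses occur at (V, N) and (W, L); at each, neither player gains by switching.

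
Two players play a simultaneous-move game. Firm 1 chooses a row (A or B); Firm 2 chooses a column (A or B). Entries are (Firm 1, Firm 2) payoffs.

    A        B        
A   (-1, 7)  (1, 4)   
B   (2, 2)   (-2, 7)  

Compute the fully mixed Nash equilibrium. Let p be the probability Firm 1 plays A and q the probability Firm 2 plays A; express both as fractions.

p = 5/8, q = 1/2

In a mixed NE each player is indifferent between their pure strategies, so the opponent's mix sets the indifference.
Firm 2 indifferent between A and B: p·7 + (1−p)·2 = p·4 + (1−p)·7 ⟹ 2 + 5p = 7 + (-3)p ⟹ p = 5/8.
Firm 1 indifferent between A and B: q·(-1) + (1−q)·1 = q·2 + (1−q)·(-2) ⟹ 1 + (-2)q = (-2) + 4q ⟹ q = 1/2.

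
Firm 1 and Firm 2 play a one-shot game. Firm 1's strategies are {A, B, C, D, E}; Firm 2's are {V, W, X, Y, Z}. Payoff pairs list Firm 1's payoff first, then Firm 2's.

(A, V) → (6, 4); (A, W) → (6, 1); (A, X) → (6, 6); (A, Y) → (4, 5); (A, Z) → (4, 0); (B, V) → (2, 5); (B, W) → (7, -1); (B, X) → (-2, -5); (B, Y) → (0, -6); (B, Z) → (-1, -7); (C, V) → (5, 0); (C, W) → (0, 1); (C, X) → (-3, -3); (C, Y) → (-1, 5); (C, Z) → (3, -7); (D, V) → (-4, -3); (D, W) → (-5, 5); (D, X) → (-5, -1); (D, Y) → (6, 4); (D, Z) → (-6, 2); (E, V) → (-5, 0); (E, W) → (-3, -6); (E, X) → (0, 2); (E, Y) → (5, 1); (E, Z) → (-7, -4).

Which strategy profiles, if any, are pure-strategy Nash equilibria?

(A, X)

Check mutual best responses: a cell is a NE iff neither player can gain by unilaterally deviating.
Firm 1's best responses — vs V: A (payoff 6); vs W: B (payoff 7); vs X: A (payoff 6); vs Y: D (payoff 6); vs Z: A (payoff 4).
Firm 2's best responses — vs A: X (payoff 6); vs B: V (payoff 5); vs C: Y (payoff 5); vs D: W (payoff 5); vs E: X (payoff 2).
The only mutual best response is (A, X); neither player gains by switching there.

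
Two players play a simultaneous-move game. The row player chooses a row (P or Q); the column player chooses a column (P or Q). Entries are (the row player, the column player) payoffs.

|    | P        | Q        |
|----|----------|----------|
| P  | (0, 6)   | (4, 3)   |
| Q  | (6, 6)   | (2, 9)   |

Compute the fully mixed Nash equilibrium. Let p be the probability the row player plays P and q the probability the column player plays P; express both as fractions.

p = 1/2, q = 1/4

In a mixed NE each player is indifferent between their pure strategies, so the opponent's mix sets the indifference.
The column player indifferent between P and Q: p·6 + (1−p)·6 = p·3 + (1−p)·9 ⟹ 6 + 0p = 9 + (-6)p ⟹ p = 1/2.
The row player indifferent between P and Q: q·0 + (1−q)·4 = q·6 + (1−q)·2 ⟹ 4 + (-4)q = 2 + 4q ⟹ q = 1/4.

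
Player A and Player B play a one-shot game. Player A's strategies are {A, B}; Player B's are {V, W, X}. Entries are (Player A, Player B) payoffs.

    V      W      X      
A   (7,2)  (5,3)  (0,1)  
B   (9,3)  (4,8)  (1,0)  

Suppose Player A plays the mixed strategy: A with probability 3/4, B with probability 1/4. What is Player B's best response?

Player B's best reply maximizes expected payoff against the mix.
V: (3/4)·2 + (1/4)·3 = 9/4
W: (3/4)·3 + (1/4)·8 = 17/4
X: (3/4)·1 + (1/4)·0 = 3/4
Highest expected payoff is 17/4, from W.

W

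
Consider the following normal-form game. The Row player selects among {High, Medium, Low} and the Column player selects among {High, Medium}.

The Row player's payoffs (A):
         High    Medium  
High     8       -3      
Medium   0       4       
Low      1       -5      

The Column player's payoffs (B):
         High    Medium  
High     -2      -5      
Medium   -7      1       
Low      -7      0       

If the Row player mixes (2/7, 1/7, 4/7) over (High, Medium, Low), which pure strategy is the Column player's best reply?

Medium

Compute the Column player's expected payoff from each pure strategy against the given mix.
High: (2/7)·(-2) + (1/7)·(-7) + (4/7)·(-7) = -39/7
Medium: (2/7)·(-5) + (1/7)·1 + (4/7)·0 = -9/7
Highest expected payoff is -9/7, from Medium.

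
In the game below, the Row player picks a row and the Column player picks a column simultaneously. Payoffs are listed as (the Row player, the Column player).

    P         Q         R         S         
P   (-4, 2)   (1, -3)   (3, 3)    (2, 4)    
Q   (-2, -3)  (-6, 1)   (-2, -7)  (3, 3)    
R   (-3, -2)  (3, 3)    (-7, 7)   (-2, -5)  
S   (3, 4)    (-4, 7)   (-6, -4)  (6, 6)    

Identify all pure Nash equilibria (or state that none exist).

A profile is a Nash equilibrium when each player is best-responding to the other.
The Row player's best responses — vs P: S (payoff 3); vs Q: R (payoff 3); vs R: P (payoff 3); vs S: S (payoff 6).
The Column player's best responses — vs P: S (payoff 4); vs Q: S (payoff 3); vs R: R (payoff 7); vs S: Q (payoff 7).
No cell has both players best-responding. For instance, the Row player's best reply to R is P, but against P the Column player prefers S over R.

None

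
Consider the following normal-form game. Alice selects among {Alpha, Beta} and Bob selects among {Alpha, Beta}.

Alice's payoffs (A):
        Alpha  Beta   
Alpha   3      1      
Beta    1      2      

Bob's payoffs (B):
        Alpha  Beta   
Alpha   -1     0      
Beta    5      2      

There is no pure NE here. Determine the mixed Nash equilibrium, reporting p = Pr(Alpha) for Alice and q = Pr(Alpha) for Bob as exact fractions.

Each player's mixing probability is pinned down by making the *other* player indifferent.
Bob indifferent between Alpha and Beta: p·(-1) + (1−p)·5 = p·0 + (1−p)·2 ⟹ 5 + (-6)p = 2 + (-2)p ⟹ p = 3/4.
Alice indifferent between Alpha and Beta: q·3 + (1−q)·1 = q·1 + (1−q)·2 ⟹ 1 + 2q = 2 + (-1)q ⟹ q = 1/3.

p = 3/4, q = 1/3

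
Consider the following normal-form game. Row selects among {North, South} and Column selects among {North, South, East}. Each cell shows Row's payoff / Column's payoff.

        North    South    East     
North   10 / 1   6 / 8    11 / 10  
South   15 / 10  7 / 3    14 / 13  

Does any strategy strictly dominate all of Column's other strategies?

East

Check whether one of Column's strategies beats all alternatives regardless of what the opponent does.
East strictly dominates: vs North: 10 > each of {1, 8}; vs South: 13 > each of {10, 3}.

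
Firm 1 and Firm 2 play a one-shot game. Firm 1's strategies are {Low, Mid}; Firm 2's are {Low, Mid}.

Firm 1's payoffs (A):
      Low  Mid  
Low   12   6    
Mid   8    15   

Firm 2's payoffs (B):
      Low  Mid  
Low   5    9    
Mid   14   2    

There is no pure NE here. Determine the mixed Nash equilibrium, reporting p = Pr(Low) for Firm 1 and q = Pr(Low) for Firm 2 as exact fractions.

p = 3/4, q = 9/13

In a mixed NE each player is indifferent between their pure strategies, so the opponent's mix sets the indifference.
Firm 2 indifferent between Low and Mid: p·5 + (1−p)·14 = p·9 + (1−p)·2 ⟹ 14 + (-9)p = 2 + 7p ⟹ p = 3/4.
Firm 1 indifferent between Low and Mid: q·12 + (1−q)·6 = q·8 + (1−q)·15 ⟹ 6 + 6q = 15 + (-7)q ⟹ q = 9/13.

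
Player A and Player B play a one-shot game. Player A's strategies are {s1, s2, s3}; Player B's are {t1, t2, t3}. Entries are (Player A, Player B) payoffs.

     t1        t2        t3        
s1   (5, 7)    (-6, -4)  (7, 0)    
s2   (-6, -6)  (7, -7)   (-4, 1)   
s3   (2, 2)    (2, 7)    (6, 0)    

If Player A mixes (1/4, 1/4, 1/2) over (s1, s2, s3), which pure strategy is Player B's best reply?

t1

Compute Player B's expected payoff from each pure strategy against the given mix.
t1: (1/4)·7 + (1/4)·(-6) + (1/2)·2 = 5/4
t2: (1/4)·(-4) + (1/4)·(-7) + (1/2)·7 = 3/4
t3: (1/4)·0 + (1/4)·1 + (1/2)·0 = 1/4
Highest expected payoff is 5/4, from t1.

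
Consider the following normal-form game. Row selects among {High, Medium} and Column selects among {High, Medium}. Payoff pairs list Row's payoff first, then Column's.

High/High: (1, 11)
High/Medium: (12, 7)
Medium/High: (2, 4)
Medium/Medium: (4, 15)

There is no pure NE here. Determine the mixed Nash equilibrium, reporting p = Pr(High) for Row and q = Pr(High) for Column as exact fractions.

Each player's mixing probability is pinned down by making the *other* player indifferent.
Column indifferent between High and Medium: p·11 + (1−p)·4 = p·7 + (1−p)·15 ⟹ 4 + 7p = 15 + (-8)p ⟹ p = 11/15.
Row indifferent between High and Medium: q·1 + (1−q)·12 = q·2 + (1−q)·4 ⟹ 12 + (-11)q = 4 + (-2)q ⟹ q = 8/9.

p = 11/15, q = 8/9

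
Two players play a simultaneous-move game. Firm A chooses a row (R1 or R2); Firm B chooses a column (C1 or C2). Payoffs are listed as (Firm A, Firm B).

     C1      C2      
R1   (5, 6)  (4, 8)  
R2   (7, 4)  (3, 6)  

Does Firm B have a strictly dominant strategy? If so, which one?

A strategy is strictly dominant if it gives Firm B a strictly higher payoff than every other strategy, against every choice by the opponent.
C2 strictly dominates: vs R1: 8 > 6; vs R2: 6 > 4.

C2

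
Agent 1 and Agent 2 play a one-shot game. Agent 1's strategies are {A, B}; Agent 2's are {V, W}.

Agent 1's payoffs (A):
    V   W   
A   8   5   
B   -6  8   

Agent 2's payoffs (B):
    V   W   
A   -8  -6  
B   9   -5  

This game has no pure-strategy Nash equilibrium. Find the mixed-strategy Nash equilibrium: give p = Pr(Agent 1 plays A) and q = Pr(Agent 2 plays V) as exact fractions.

p = 7/8, q = 3/17

Each player's mixing probability is pinned down by making the *other* player indifferent.
Agent 2 indifferent between V and W: p·(-8) + (1−p)·9 = p·(-6) + (1−p)·(-5) ⟹ 9 + (-17)p = (-5) + (-1)p ⟹ p = 7/8.
Agent 1 indifferent between A and B: q·8 + (1−q)·5 = q·(-6) + (1−q)·8 ⟹ 5 + 3q = 8 + (-14)q ⟹ q = 3/17.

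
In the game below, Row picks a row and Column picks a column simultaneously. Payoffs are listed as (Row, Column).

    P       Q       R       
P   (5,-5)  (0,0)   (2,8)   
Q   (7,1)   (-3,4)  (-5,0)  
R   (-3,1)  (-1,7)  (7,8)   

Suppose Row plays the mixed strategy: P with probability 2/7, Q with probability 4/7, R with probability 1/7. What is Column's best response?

R

Compute Column's expected payoff from each pure strategy against the given mix.
P: (2/7)·(-5) + (4/7)·1 + (1/7)·1 = -5/7
Q: (2/7)·0 + (4/7)·4 + (1/7)·7 = 23/7
R: (2/7)·8 + (4/7)·0 + (1/7)·8 = 24/7
Highest expected payoff is 24/7, from R.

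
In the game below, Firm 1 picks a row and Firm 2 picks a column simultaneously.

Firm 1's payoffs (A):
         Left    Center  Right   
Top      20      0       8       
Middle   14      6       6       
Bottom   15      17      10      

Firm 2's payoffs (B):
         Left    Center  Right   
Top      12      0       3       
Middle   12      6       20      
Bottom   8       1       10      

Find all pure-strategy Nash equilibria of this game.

(Top, Left) and (Bottom, Right)

A profile is a Nash equilibrium when each player is best-responding to the other.
Firm 1's best responses — vs Left: Top (payoff 20); vs Center: Bottom (payoff 17); vs Right: Bottom (payoff 10).
Firm 2's best responses — vs Top: Left (payoff 12); vs Middle: Right (payoff 20); vs Bottom: Right (payoff 10).
Mutual best responses occur at (Top, Left) and (Bottom, Right); at each, neither player gains by switching.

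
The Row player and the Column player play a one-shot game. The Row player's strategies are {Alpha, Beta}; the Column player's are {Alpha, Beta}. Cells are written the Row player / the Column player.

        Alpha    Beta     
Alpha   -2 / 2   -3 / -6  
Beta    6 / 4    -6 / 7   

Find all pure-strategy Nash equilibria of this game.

None

Check mutual best responses: a cell is a NE iff neither player can gain by unilaterally deviating.
The Row player's best responses — vs Alpha: Beta (payoff 6); vs Beta: Alpha (payoff -3).
The Column player's best responses — vs Alpha: Alpha (payoff 2); vs Beta: Beta (payoff 7).
No cell has both players best-responding. For instance, the Row player's best reply to Alpha is Beta, but against Beta the Column player prefers Beta over Alpha.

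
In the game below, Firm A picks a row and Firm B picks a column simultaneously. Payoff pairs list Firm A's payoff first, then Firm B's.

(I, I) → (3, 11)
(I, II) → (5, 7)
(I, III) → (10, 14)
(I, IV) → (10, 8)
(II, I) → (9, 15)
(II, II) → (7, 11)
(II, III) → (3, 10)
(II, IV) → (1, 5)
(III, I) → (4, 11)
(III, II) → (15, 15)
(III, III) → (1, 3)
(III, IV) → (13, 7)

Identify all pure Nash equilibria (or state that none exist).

(I, III), (II, I), and (III, II)

A profile is a Nash equilibrium when each player is best-responding to the other.
Firm A's best responses — vs I: II (payoff 9); vs II: III (payoff 15); vs III: I (payoff 10); vs IV: III (payoff 13).
Firm B's best responses — vs I: III (payoff 14); vs II: I (payoff 15); vs III: II (payoff 15).
Mutual best responses occur at (I, III), (II, I), and (III, II); at each, neither player gains by switching.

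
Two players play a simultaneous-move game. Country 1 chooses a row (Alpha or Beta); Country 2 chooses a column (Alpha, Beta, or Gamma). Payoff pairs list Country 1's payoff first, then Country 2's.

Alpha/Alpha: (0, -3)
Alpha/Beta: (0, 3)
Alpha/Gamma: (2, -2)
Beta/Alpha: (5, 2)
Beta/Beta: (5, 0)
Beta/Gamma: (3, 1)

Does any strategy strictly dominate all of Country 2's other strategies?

No strictly dominant strategy

A strategy is strictly dominant if it gives Country 2 a strictly higher payoff than every other strategy, against every choice by the opponent.
Alpha is not dominant: against Alpha, Beta gives 3 > -3.
Beta is not dominant: against Beta, Alpha gives 2 > 0.
Gamma is not dominant: against Alpha, Beta gives 3 > -2.
No single strategy is best against every opponent action.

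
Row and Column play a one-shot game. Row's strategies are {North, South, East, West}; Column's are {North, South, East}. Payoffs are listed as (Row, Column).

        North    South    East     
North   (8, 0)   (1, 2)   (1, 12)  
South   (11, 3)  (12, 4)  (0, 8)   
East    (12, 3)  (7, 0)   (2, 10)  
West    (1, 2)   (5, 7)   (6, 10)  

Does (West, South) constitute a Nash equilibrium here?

No

Holding Column at South: Row gets 5 from West but could get 12 by switching to South. Row has a profitable deviation.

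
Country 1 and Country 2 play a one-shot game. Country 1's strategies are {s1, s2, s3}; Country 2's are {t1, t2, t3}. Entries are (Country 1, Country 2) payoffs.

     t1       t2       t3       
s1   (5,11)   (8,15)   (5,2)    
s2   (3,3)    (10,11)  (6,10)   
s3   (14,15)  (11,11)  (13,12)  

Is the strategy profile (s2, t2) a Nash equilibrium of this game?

Holding Country 2 at t2: Country 1 gets 10 from s2 but could get 11 by switching to s3. Country 1 has a profitable deviation.

No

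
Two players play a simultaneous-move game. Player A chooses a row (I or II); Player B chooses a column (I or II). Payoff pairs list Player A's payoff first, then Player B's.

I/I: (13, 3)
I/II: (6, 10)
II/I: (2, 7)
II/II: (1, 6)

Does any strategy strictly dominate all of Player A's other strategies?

Check whether one of Player A's strategies beats all alternatives regardless of what the opponent does.
I strictly dominates: vs I: 13 > 2; vs II: 6 > 1.

I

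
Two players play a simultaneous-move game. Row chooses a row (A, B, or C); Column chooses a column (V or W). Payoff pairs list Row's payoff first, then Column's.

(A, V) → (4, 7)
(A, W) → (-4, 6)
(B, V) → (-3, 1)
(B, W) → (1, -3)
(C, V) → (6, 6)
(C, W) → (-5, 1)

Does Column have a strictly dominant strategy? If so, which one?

V

A strategy is strictly dominant if it gives Column a strictly higher payoff than every other strategy, against every choice by the opponent.
V strictly dominates: vs A: 7 > 6; vs B: 1 > -3; vs C: 6 > 1.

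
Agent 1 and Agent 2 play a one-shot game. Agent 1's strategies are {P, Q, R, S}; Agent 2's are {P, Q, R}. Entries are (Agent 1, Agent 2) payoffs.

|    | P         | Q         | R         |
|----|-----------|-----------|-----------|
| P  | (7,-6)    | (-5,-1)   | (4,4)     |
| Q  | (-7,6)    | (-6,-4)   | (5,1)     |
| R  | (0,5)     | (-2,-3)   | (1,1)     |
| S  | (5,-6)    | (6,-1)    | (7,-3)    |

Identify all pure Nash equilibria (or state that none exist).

(S, Q)

Check mutual best responses: a cell is a NE iff neither player can gain by unilaterally deviating.
Agent 1's best responses — vs P: P (payoff 7); vs Q: S (payoff 6); vs R: S (payoff 7).
Agent 2's best responses — vs P: R (payoff 4); vs Q: P (payoff 6); vs R: P (payoff 5); vs S: Q (payoff -1).
The only mutual best response is (S, Q); neither player gains by switching there.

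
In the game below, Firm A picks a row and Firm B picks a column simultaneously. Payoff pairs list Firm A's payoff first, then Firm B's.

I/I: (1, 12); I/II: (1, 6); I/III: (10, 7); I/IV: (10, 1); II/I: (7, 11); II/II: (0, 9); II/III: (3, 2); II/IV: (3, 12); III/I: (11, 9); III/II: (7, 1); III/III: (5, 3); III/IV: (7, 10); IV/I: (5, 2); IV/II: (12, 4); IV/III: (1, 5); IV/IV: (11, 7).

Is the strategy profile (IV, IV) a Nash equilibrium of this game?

Yes

Holding Firm B at IV: Firm A gets 11 from IV, versus 10 from I, 3 from II, 7 from III. No profitable deviation for Firm A.
Holding Firm A at IV: Firm B gets 7 from IV, versus 2 from I, 4 from II, 5 from III. No profitable deviation for Firm B either.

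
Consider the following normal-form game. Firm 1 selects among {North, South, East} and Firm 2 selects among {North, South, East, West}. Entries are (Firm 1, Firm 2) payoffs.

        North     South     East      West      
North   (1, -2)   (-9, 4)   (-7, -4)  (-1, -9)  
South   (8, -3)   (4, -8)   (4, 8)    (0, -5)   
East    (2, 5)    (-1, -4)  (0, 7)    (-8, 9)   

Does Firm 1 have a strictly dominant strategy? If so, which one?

South

Check whether one of Firm 1's strategies beats all alternatives regardless of what the opponent does.
South strictly dominates: vs North: 8 > each of {1, 2}; vs South: 4 > each of {-9, -1}; vs East: 4 > each of {-7, 0}; vs West: 0 > each of {-1, -8}.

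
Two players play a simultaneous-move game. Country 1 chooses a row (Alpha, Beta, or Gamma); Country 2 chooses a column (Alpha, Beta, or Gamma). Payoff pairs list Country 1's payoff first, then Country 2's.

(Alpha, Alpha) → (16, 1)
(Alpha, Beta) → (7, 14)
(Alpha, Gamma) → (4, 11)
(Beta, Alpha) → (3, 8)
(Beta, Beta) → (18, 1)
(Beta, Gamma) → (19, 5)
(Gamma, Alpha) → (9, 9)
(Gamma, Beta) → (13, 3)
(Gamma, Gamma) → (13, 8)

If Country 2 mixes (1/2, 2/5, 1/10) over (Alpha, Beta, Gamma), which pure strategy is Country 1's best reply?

Compute Country 1's expected payoff from each pure strategy against the given mix.
Alpha: (1/2)·16 + (2/5)·7 + (1/10)·4 = 56/5
Beta: (1/2)·3 + (2/5)·18 + (1/10)·19 = 53/5
Gamma: (1/2)·9 + (2/5)·13 + (1/10)·13 = 11
Highest expected payoff is 56/5, from Alpha.

Alpha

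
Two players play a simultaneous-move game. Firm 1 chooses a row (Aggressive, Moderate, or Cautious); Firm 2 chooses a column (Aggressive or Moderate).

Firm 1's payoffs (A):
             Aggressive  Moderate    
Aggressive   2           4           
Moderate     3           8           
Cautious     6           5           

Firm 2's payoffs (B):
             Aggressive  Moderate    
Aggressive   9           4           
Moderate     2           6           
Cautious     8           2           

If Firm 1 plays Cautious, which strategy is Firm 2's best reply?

With Firm 1 fixed at Cautious, Firm 2's payoffs are: Aggressive → 8, Moderate → 2.
The maximum is 8, achieved by Aggressive.

Aggressive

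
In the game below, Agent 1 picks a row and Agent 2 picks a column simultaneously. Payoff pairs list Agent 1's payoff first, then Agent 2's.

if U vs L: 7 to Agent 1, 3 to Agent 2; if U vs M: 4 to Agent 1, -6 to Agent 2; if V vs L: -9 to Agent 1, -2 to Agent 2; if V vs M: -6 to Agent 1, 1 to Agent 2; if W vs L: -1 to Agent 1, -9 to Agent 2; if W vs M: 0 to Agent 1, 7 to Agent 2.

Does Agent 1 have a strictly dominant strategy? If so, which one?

U

Check whether one of Agent 1's strategies beats all alternatives regardless of what the opponent does.
U strictly dominates: vs L: 7 > each of {-9, -1}; vs M: 4 > each of {-6, 0}.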